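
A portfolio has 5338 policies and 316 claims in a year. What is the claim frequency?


frequency = claims / policies
= 316 / 5338
= 0.0592


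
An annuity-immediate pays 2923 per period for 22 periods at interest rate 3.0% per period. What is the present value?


PV = PMT * (1 - (1+i)^(-n)) / i
= 2923 * (1 - (1+0.03)^(-22)) / 0.03
= 2923 * (1 - 0.521893) / 0.03
= 2923 * 15.936917
= 46583.6073


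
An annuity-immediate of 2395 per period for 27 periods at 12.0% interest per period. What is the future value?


FV = PMT * ((1+i)^n - 1) / i
= 2395 * ((1.12)^27 - 1) / 0.12
= 2395 * (21.324881 - 1) / 0.12
= 405650.7458


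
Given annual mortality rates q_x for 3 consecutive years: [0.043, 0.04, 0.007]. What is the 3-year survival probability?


p_k = 1 - q_k for each year
Survival = product of (1 - q_k)
= 0.957 * 0.96 * 0.993
= 0.9123


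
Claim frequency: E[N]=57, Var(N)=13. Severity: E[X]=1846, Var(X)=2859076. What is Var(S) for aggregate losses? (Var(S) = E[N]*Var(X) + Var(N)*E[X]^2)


Var(S) = E[N]*Var(X) + Var(N)*E[X]^2
= 57*2859076 + 13*1846^2
= 162967332 + 44300308
= 2.0727e+08


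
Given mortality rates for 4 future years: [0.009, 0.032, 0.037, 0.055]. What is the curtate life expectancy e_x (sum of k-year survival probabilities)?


e_x = sum_{k=1}^{n} k_p_x
k_p_x values:
  1_p_x = 0.991
  2_p_x = 0.959288
  3_p_x = 0.923794
  4_p_x = 0.872986
e_x = 3.7471


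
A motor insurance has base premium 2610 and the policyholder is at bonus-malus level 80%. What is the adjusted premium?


adjusted = base * BM_level / 100
= 2610 * 80 / 100
= 2610 * 0.8
= 2088.0


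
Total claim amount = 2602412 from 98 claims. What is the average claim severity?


severity = total / number
= 2602412 / 98
= 26555.2245


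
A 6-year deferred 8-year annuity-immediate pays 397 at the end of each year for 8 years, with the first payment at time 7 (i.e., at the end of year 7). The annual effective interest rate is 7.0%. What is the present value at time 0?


PV at time 6 of the 8-year annuity-immediate:
a_n = 397 * (1-(1+0.07)^(-8))/0.07 = 2370.6055
Discount back 6 years to time 0:
PV = 2370.6055 * (1+0.07)^(-6)
= 2370.6055 * 0.666342
= 1579.6345


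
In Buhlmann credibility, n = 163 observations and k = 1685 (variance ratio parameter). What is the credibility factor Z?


Z = n / (n + k)
= 163 / (163 + 1685)
= 163 / 1848
= 0.0882


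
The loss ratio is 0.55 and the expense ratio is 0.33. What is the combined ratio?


Combined ratio = loss ratio + expense ratio
= 0.55 + 0.33
= 0.88


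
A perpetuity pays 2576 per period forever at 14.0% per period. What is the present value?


PV = PMT / i
= 2576 / 0.14
= 18400.0


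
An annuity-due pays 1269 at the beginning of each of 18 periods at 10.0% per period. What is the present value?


PV_due = PMT * (1-(1+i)^(-n))/i * (1+i)
PV_immediate = 10407.592
PV_due = 10407.592 * 1.1
= 11448.3512


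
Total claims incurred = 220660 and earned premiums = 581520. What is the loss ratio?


Loss ratio = claims / premiums
= 220660 / 581520
= 0.3795


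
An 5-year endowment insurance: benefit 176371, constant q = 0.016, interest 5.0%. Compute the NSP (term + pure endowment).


Term component = 11851.3589
Pure endowment = 5_p_x * v^5 * benefit = 0.922519 * 0.783526 * 176371 = 127484.1446
NSP = 139335.5035


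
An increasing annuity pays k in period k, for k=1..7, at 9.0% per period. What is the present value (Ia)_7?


(Ia)_n = sum_{k=1}^{n} k * v^k, v = 1/(1+i)
v = 0.917431
Sum computed term by term:
(Ia)_7 = 18.4075


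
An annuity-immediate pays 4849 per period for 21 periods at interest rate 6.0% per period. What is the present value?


PV = PMT * (1 - (1+i)^(-n)) / i
= 4849 * (1 - (1+0.06)^(-21)) / 0.06
= 4849 * (1 - 0.294155) / 0.06
= 4849 * 11.764077
= 57044.0075


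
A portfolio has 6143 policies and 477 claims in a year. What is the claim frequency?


frequency = claims / policies
= 477 / 6143
= 0.0776


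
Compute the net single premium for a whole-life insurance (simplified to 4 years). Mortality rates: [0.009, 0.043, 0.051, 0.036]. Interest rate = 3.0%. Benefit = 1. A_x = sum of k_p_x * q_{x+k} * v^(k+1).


v = 0.970874
Year 0: k_p_x=1.0, q=0.009, term=0.008738
Year 1: k_p_x=0.991, q=0.043, term=0.040167
Year 2: k_p_x=0.948387, q=0.051, term=0.044263
Year 3: k_p_x=0.900019, q=0.036, term=0.028788
A_x = 0.122


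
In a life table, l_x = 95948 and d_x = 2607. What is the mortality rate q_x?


q_x = d_x / l_x
= 2607 / 95948
= 0.0272


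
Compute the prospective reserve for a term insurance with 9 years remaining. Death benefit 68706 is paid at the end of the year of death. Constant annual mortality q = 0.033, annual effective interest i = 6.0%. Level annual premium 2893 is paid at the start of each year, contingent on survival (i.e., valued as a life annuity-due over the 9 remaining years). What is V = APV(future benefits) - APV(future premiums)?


v = 1/(1+i) = 0.943396
APV(future benefits) per unit = sum_{k=0}^{8} k_p_x * q * v^(k+1) = 0.199558
APV(future benefits) = 68706 * 0.199558 = 13710.8574
Life annuity-due factor ä_{x:9} = sum_{k=0}^{8} k_p_x * v^k = 6.410057
APV(future premiums) = 2893 * 6.410057 = 18544.2942
V = 13710.8574 - 18544.2942
= -4833.4368


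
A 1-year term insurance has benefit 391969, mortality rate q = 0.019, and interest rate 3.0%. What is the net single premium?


NSP = benefit * q * v
v = 1/(1+i) = 0.970874
NSP = 391969 * 0.019 * 0.970874
= 7230.4961


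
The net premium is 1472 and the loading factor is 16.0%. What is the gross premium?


Gross = net * (1 + loading)
= 1472 * (1 + 0.16)
= 1472 * 1.16
= 1707.52


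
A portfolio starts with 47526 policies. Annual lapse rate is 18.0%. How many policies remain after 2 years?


remaining = initial * (1 - lapse)^years
= 47526 * (1 - 0.18)^2
= 47526 * 0.6724
= 31956.4824


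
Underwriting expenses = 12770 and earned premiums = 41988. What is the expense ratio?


Expense ratio = expenses / premiums
= 12770 / 41988
= 0.3041


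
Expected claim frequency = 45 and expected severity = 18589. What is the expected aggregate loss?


E[S] = E[N] * E[X]
= 45 * 18589
= 836505


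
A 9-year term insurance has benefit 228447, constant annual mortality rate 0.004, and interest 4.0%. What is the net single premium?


NSP = benefit * sum_{k=0}^{n-1} k_p_x * q * v^(k+1)
With constant q=0.004, v=0.961538
Sum = 0.0293
NSP = 228447 * 0.0293
= 6693.6103


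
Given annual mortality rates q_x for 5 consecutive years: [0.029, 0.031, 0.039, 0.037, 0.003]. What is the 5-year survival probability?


p_k = 1 - q_k for each year
Survival = product of (1 - q_k)
= 0.971 * 0.969 * 0.961 * 0.963 * 0.997
= 0.8681


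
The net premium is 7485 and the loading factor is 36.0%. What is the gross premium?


Gross = net * (1 + loading)
= 7485 * (1 + 0.36)
= 7485 * 1.36
= 10179.6


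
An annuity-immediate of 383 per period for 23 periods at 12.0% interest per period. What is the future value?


FV = PMT * ((1+i)^n - 1) / i
= 383 * ((1.12)^23 - 1) / 0.12
= 383 * (13.552347 - 1) / 0.12
= 40062.9083


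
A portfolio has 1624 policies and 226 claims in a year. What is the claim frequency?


frequency = claims / policies
= 226 / 1624
= 0.1392


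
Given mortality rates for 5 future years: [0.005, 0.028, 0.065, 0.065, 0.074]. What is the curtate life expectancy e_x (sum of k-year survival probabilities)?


e_x = sum_{k=1}^{n} k_p_x
k_p_x values:
  1_p_x = 0.995
  2_p_x = 0.96714
  3_p_x = 0.904276
  4_p_x = 0.845498
  5_p_x = 0.782931
e_x = 4.4948


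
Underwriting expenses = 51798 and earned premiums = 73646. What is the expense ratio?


Expense ratio = expenses / premiums
= 51798 / 73646
= 0.7033


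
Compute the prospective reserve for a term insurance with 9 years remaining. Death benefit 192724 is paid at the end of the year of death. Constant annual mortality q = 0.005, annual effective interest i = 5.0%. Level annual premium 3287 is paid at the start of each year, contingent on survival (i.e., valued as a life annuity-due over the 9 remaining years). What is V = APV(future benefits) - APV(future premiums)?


v = 1/(1+i) = 0.952381
APV(future benefits) per unit = sum_{k=0}^{8} k_p_x * q * v^(k+1) = 0.034893
APV(future benefits) = 192724 * 0.034893 = 6724.7545
Life annuity-due factor ä_{x:9} = sum_{k=0}^{8} k_p_x * v^k = 7.327569
APV(future premiums) = 3287 * 7.327569 = 24085.7201
V = 6724.7545 - 24085.7201
= -17360.9655


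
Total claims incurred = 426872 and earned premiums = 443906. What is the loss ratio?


Loss ratio = claims / premiums
= 426872 / 443906
= 0.9616


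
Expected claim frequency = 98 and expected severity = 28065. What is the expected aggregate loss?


E[S] = E[N] * E[X]
= 98 * 28065
= 2.7504e+06


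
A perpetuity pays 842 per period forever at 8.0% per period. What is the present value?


PV = PMT / i
= 842 / 0.08
= 10525.0


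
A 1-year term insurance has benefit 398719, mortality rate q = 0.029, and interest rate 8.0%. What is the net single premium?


NSP = benefit * q * v
v = 1/(1+i) = 0.925926
NSP = 398719 * 0.029 * 0.925926
= 10706.3435


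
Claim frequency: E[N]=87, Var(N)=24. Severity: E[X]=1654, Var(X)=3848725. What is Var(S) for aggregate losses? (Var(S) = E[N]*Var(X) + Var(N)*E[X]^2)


Var(S) = E[N]*Var(X) + Var(N)*E[X]^2
= 87*3848725 + 24*1654^2
= 334839075 + 65657184
= 4.0050e+08


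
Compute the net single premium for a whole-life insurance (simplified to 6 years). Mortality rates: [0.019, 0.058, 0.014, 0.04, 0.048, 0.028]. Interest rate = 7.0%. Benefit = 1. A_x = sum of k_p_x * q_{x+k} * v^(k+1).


v = 0.934579
Year 0: k_p_x=1.0, q=0.019, term=0.017757
Year 1: k_p_x=0.981, q=0.058, term=0.049697
Year 2: k_p_x=0.924102, q=0.014, term=0.010561
Year 3: k_p_x=0.911165, q=0.04, term=0.027805
Year 4: k_p_x=0.874718, q=0.048, term=0.029936
Year 5: k_p_x=0.832732, q=0.028, term=0.015537
A_x = 0.1513


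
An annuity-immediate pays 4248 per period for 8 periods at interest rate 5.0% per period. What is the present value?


PV = PMT * (1 - (1+i)^(-n)) / i
= 4248 * (1 - (1+0.05)^(-8)) / 0.05
= 4248 * (1 - 0.676839) / 0.05
= 4248 * 6.463213
= 27455.7278


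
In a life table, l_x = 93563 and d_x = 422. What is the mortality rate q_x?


q_x = d_x / l_x
= 422 / 93563
= 0.0045


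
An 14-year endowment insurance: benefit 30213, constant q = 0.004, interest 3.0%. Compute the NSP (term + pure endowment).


Term component = 1332.7752
Pure endowment = 14_p_x * v^14 * benefit = 0.945433 * 0.661118 * 30213 = 18884.411
NSP = 20217.1861


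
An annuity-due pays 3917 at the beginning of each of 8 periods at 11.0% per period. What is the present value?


PV_due = PMT * (1-(1+i)^(-n))/i * (1+i)
PV_immediate = 20157.3629
PV_due = 20157.3629 * 1.11
= 22374.6728


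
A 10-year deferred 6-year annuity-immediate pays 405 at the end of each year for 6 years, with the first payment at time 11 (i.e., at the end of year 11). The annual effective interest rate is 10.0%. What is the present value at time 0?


PV at time 10 of the 6-year annuity-immediate:
a_n = 405 * (1-(1+0.1)^(-6))/0.1 = 1763.8806
Discount back 10 years to time 0:
PV = 1763.8806 * (1+0.1)^(-10)
= 1763.8806 * 0.385543
= 680.0523


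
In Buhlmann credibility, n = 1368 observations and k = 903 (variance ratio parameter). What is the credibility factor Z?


Z = n / (n + k)
= 1368 / (1368 + 903)
= 1368 / 2271
= 0.6024


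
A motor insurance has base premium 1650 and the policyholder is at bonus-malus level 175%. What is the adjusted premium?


adjusted = base * BM_level / 100
= 1650 * 175 / 100
= 1650 * 1.75
= 2887.5


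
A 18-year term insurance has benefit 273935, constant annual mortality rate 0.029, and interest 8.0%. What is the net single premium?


NSP = benefit * sum_{k=0}^{n-1} k_p_x * q * v^(k+1)
With constant q=0.029, v=0.925926
Sum = 0.226855
NSP = 273935 * 0.226855
= 62143.4388


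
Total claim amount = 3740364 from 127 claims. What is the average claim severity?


severity = total / number
= 3740364 / 127
= 29451.685


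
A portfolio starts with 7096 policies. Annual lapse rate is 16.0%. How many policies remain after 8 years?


remaining = initial * (1 - lapse)^years
= 7096 * (1 - 0.16)^8
= 7096 * 0.247876
= 1758.9273


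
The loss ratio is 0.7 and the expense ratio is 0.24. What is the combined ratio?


Combined ratio = loss ratio + expense ratio
= 0.7 + 0.24
= 0.94


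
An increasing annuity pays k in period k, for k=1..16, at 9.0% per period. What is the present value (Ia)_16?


(Ia)_n = sum_{k=1}^{n} k * v^k, v = 1/(1+i)
v = 0.917431
Sum computed term by term:
(Ia)_16 = 55.8975


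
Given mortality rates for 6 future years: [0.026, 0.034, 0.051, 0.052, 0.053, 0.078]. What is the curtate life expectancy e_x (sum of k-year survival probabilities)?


e_x = sum_{k=1}^{n} k_p_x
k_p_x values:
  1_p_x = 0.974
  2_p_x = 0.940884
  3_p_x = 0.892899
  4_p_x = 0.846468
  5_p_x = 0.801605
  6_p_x = 0.73908
e_x = 5.1949


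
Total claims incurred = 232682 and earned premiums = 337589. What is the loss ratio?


Loss ratio = claims / premiums
= 232682 / 337589
= 0.6892


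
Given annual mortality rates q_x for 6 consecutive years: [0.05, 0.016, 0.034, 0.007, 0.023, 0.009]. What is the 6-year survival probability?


p_k = 1 - q_k for each year
Survival = product of (1 - q_k)
= 0.95 * 0.984 * 0.966 * 0.993 * 0.977 * 0.991
= 0.8682


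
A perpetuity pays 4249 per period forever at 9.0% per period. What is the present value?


PV = PMT / i
= 4249 / 0.09
= 47211.1111


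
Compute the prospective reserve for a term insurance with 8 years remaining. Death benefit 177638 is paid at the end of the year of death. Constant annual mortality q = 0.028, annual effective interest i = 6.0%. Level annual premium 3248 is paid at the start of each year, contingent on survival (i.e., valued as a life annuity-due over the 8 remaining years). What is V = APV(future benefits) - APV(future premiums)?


v = 1/(1+i) = 0.943396
APV(future benefits) per unit = sum_{k=0}^{7} k_p_x * q * v^(k+1) = 0.159123
APV(future benefits) = 177638 * 0.159123 = 28266.2391
Life annuity-due factor ä_{x:8} = sum_{k=0}^{7} k_p_x * v^k = 6.023931
APV(future premiums) = 3248 * 6.023931 = 19565.7278
V = 28266.2391 - 19565.7278
= 8700.5113


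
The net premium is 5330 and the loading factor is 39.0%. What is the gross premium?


Gross = net * (1 + loading)
= 5330 * (1 + 0.39)
= 5330 * 1.39
= 7408.7


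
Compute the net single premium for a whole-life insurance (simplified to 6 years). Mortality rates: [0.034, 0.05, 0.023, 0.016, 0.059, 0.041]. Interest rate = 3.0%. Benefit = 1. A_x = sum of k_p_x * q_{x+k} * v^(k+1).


v = 0.970874
Year 0: k_p_x=1.0, q=0.034, term=0.03301
Year 1: k_p_x=0.966, q=0.05, term=0.045527
Year 2: k_p_x=0.9177, q=0.023, term=0.019316
Year 3: k_p_x=0.896593, q=0.016, term=0.012746
Year 4: k_p_x=0.882247, q=0.059, term=0.044901
Year 5: k_p_x=0.830195, q=0.041, term=0.028506
A_x = 0.184


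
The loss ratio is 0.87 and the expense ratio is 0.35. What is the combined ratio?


Combined ratio = loss ratio + expense ratio
= 0.87 + 0.35
= 1.22


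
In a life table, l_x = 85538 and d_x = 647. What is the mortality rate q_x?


q_x = d_x / l_x
= 647 / 85538
= 0.0076


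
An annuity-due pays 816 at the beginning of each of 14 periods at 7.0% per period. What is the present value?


PV_due = PMT * (1-(1+i)^(-n))/i * (1+i)
PV_immediate = 7136.3019
PV_due = 7136.3019 * 1.07
= 7635.843


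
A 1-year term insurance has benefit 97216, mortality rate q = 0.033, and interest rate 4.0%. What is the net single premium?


NSP = benefit * q * v
v = 1/(1+i) = 0.961538
NSP = 97216 * 0.033 * 0.961538
= 3084.7385


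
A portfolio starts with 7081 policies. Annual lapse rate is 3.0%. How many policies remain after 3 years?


remaining = initial * (1 - lapse)^years
= 7081 * (1 - 0.03)^3
= 7081 * 0.912673
= 6462.6375


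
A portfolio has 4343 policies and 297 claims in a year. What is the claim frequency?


frequency = claims / policies
= 297 / 4343
= 0.0684


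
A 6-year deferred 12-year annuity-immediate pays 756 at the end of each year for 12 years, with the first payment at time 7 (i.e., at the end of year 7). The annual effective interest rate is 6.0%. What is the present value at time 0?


PV at time 6 of the 12-year annuity-immediate:
a_n = 756 * (1-(1+0.06)^(-12))/0.06 = 6338.186
Discount back 6 years to time 0:
PV = 6338.186 * (1+0.06)^(-6)
= 6338.186 * 0.704961
= 4468.171


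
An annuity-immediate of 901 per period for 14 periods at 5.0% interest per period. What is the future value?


FV = PMT * ((1+i)^n - 1) / i
= 901 * ((1.05)^14 - 1) / 0.05
= 901 * (1.979932 - 1) / 0.05
= 17658.3674


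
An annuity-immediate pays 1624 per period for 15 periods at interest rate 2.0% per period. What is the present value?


PV = PMT * (1 - (1+i)^(-n)) / i
= 1624 * (1 - (1+0.02)^(-15)) / 0.02
= 1624 * (1 - 0.743015) / 0.02
= 1624 * 12.849264
= 20867.2039


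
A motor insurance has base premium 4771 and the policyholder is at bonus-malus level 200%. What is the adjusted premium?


adjusted = base * BM_level / 100
= 4771 * 200 / 100
= 4771 * 2.0
= 9542.0


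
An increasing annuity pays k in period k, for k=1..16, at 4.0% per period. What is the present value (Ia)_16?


(Ia)_n = sum_{k=1}^{n} k * v^k, v = 1/(1+i)
v = 0.961538
Sum computed term by term:
(Ia)_16 = 89.3964


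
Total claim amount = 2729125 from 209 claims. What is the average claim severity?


severity = total / number
= 2729125 / 209
= 13058.0144


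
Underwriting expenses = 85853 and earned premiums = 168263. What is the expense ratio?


Expense ratio = expenses / premiums
= 85853 / 168263
= 0.5102


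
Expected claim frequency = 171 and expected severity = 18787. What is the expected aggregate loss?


E[S] = E[N] * E[X]
= 171 * 18787
= 3.2126e+06


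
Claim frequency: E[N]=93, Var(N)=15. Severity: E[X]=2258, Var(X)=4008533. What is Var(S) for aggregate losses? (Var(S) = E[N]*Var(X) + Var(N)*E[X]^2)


Var(S) = E[N]*Var(X) + Var(N)*E[X]^2
= 93*4008533 + 15*2258^2
= 372793569 + 76478460
= 4.4927e+08


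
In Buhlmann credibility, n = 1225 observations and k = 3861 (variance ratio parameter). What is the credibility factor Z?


Z = n / (n + k)
= 1225 / (1225 + 3861)
= 1225 / 5086
= 0.2409


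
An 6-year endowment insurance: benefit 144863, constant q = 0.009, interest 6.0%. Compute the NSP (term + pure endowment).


Term component = 6278.1296
Pure endowment = 6_p_x * v^6 * benefit = 0.947201 * 0.704961 * 144863 = 96730.6732
NSP = 103008.8028


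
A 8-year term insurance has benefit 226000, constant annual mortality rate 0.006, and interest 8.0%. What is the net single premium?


NSP = benefit * sum_{k=0}^{n-1} k_p_x * q * v^(k+1)
With constant q=0.006, v=0.925926
Sum = 0.033846
NSP = 226000 * 0.033846
= 7649.1947


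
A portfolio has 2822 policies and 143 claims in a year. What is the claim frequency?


frequency = claims / policies
= 143 / 2822
= 0.0507


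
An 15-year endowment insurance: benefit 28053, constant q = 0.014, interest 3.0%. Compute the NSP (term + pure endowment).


Term component = 4288.8165
Pure endowment = 15_p_x * v^15 * benefit = 0.809382 * 0.641862 * 28053 = 14573.8624
NSP = 18862.6789


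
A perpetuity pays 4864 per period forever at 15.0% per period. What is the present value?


PV = PMT / i
= 4864 / 0.15
= 32426.6667


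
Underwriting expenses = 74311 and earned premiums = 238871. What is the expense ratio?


Expense ratio = expenses / premiums
= 74311 / 238871
= 0.3111


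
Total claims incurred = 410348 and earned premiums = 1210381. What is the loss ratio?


Loss ratio = claims / premiums
= 410348 / 1210381
= 0.339


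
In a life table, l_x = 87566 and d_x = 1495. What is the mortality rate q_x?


q_x = d_x / l_x
= 1495 / 87566
= 0.0171


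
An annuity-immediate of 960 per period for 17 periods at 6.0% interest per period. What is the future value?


FV = PMT * ((1+i)^n - 1) / i
= 960 * ((1.06)^17 - 1) / 0.06
= 960 * (2.692773 - 1) / 0.06
= 27084.3646


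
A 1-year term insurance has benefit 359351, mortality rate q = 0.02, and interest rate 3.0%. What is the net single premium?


NSP = benefit * q * v
v = 1/(1+i) = 0.970874
NSP = 359351 * 0.02 * 0.970874
= 6977.6893


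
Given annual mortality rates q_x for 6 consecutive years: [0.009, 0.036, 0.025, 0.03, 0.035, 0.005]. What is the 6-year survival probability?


p_k = 1 - q_k for each year
Survival = product of (1 - q_k)
= 0.991 * 0.964 * 0.975 * 0.97 * 0.965 * 0.995
= 0.8675


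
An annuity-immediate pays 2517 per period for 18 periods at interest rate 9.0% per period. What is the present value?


PV = PMT * (1 - (1+i)^(-n)) / i
= 2517 * (1 - (1+0.09)^(-18)) / 0.09
= 2517 * (1 - 0.211994) / 0.09
= 2517 * 8.755625
= 22037.9084


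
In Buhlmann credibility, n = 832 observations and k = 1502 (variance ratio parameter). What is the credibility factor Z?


Z = n / (n + k)
= 832 / (832 + 1502)
= 832 / 2334
= 0.3565


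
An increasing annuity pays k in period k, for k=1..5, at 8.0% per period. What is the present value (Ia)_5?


(Ia)_n = sum_{k=1}^{n} k * v^k, v = 1/(1+i)
v = 0.925926
Sum computed term by term:
(Ia)_5 = 11.3651


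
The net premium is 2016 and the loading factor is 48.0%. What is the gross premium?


Gross = net * (1 + loading)
= 2016 * (1 + 0.48)
= 2016 * 1.48
= 2983.68


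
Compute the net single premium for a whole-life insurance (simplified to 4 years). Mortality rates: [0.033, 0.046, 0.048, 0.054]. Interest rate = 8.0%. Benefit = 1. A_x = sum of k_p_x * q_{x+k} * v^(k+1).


v = 0.925926
Year 0: k_p_x=1.0, q=0.033, term=0.030556
Year 1: k_p_x=0.967, q=0.046, term=0.038136
Year 2: k_p_x=0.922518, q=0.048, term=0.035152
Year 3: k_p_x=0.878237, q=0.054, term=0.034859
A_x = 0.1387


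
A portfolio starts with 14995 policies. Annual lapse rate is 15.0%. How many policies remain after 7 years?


remaining = initial * (1 - lapse)^years
= 14995 * (1 - 0.15)^7
= 14995 * 0.320577
= 4807.0534


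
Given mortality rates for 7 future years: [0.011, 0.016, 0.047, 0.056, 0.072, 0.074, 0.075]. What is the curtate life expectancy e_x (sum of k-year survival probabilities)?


e_x = sum_{k=1}^{n} k_p_x
k_p_x values:
  1_p_x = 0.989
  2_p_x = 0.973176
  3_p_x = 0.927437
  4_p_x = 0.8755
  5_p_x = 0.812464
  6_p_x = 0.752342
  7_p_x = 0.695916
e_x = 6.0258


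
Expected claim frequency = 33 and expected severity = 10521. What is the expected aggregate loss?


E[S] = E[N] * E[X]
= 33 * 10521
= 347193


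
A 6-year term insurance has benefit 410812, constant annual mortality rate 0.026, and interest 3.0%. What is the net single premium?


NSP = benefit * sum_{k=0}^{n-1} k_p_x * q * v^(k+1)
With constant q=0.026, v=0.970874
Sum = 0.132303
NSP = 410812 * 0.132303
= 54351.5838


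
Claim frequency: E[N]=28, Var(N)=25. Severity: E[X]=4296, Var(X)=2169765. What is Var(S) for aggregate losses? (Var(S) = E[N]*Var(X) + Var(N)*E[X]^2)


Var(S) = E[N]*Var(X) + Var(N)*E[X]^2
= 28*2169765 + 25*4296^2
= 60753420 + 461390400
= 5.2214e+08


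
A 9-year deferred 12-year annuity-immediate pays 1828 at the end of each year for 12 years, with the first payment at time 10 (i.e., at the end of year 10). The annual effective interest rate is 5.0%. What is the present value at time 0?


PV at time 9 of the 12-year annuity-immediate:
a_n = 1828 * (1-(1+0.05)^(-12))/0.05 = 16202.024
Discount back 9 years to time 0:
PV = 16202.024 * (1+0.05)^(-9)
= 16202.024 * 0.644609
= 10443.9691


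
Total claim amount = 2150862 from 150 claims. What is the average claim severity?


severity = total / number
= 2150862 / 150
= 14339.08


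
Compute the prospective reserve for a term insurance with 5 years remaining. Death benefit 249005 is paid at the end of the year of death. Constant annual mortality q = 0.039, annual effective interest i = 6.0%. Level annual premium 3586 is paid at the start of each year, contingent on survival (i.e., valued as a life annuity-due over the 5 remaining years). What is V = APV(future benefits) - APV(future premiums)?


v = 1/(1+i) = 0.943396
APV(future benefits) per unit = sum_{k=0}^{4} k_p_x * q * v^(k+1) = 0.152662
APV(future benefits) = 249005 * 0.152662 = 38013.5472
Life annuity-due factor ä_{x:5} = sum_{k=0}^{4} k_p_x * v^k = 4.149269
APV(future premiums) = 3586 * 4.149269 = 14879.2785
V = 38013.5472 - 14879.2785
= 23134.2687


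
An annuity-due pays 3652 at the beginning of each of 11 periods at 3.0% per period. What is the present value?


PV_due = PMT * (1-(1+i)^(-n))/i * (1+i)
PV_immediate = 33790.5833
PV_due = 33790.5833 * 1.03
= 34804.3008


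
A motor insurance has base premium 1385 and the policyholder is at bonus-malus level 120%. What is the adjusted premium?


adjusted = base * BM_level / 100
= 1385 * 120 / 100
= 1385 * 1.2
= 1662.0


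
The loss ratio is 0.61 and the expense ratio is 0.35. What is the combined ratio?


Combined ratio = loss ratio + expense ratio
= 0.61 + 0.35
= 0.96


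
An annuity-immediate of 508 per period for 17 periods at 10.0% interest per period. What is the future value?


FV = PMT * ((1+i)^n - 1) / i
= 508 * ((1.1)^17 - 1) / 0.1
= 508 * (5.05447 - 1) / 0.1
= 20596.709


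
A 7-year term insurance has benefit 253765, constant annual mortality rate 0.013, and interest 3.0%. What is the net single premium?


NSP = benefit * sum_{k=0}^{n-1} k_p_x * q * v^(k+1)
With constant q=0.013, v=0.970874
Sum = 0.078023
NSP = 253765 * 0.078023
= 19799.4908


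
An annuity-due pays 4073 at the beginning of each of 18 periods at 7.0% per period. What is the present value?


PV_due = PMT * (1-(1+i)^(-n))/i * (1+i)
PV_immediate = 40970.661
PV_due = 40970.661 * 1.07
= 43838.6073


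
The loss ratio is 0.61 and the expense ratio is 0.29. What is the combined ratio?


Combined ratio = loss ratio + expense ratio
= 0.61 + 0.29
= 0.9


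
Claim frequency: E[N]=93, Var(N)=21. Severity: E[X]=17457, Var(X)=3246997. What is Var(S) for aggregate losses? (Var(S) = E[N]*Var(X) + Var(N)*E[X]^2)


Var(S) = E[N]*Var(X) + Var(N)*E[X]^2
= 93*3246997 + 21*17457^2
= 301970721 + 6399683829
= 6.7017e+09


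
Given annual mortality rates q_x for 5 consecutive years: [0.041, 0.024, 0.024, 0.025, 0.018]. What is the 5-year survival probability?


p_k = 1 - q_k for each year
Survival = product of (1 - q_k)
= 0.959 * 0.976 * 0.976 * 0.975 * 0.982
= 0.8747


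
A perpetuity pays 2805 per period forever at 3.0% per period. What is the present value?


PV = PMT / i
= 2805 / 0.03
= 93500.0


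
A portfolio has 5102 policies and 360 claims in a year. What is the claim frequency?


frequency = claims / policies
= 360 / 5102
= 0.0706


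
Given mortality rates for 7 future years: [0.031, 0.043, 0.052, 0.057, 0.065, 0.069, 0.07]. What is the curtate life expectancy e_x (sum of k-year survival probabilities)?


e_x = sum_{k=1}^{n} k_p_x
k_p_x values:
  1_p_x = 0.969
  2_p_x = 0.927333
  3_p_x = 0.879112
  4_p_x = 0.829002
  5_p_x = 0.775117
  6_p_x = 0.721634
  7_p_x = 0.67112
e_x = 5.7723


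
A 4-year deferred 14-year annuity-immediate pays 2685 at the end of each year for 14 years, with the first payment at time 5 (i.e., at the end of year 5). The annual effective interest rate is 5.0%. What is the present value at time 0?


PV at time 4 of the 14-year annuity-immediate:
a_n = 2685 * (1-(1+0.05)^(-14))/0.05 = 26577.8509
Discount back 4 years to time 0:
PV = 26577.8509 * (1+0.05)^(-4)
= 26577.8509 * 0.822702
= 21865.6637


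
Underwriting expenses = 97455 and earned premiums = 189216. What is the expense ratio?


Expense ratio = expenses / premiums
= 97455 / 189216
= 0.515


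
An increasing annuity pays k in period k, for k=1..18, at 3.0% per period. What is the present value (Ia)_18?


(Ia)_n = sum_{k=1}^{n} k * v^k, v = 1/(1+i)
v = 0.970874
Sum computed term by term:
(Ia)_18 = 119.7672


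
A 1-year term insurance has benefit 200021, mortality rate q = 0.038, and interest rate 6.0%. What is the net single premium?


NSP = benefit * q * v
v = 1/(1+i) = 0.943396
NSP = 200021 * 0.038 * 0.943396
= 7170.5642


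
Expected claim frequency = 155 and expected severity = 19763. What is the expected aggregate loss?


E[S] = E[N] * E[X]
= 155 * 19763
= 3.0633e+06


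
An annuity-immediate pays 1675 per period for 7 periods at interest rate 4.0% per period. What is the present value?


PV = PMT * (1 - (1+i)^(-n)) / i
= 1675 * (1 - (1+0.04)^(-7)) / 0.04
= 1675 * (1 - 0.759918) / 0.04
= 1675 * 6.002055
= 10053.4416


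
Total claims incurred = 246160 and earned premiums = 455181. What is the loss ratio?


Loss ratio = claims / premiums
= 246160 / 455181
= 0.5408


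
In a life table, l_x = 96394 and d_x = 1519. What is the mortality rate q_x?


q_x = d_x / l_x
= 1519 / 96394
= 0.0158


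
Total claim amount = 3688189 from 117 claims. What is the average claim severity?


severity = total / number
= 3688189 / 117
= 31522.9829


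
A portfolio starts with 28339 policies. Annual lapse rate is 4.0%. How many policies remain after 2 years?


remaining = initial * (1 - lapse)^years
= 28339 * (1 - 0.04)^2
= 28339 * 0.9216
= 26117.2224


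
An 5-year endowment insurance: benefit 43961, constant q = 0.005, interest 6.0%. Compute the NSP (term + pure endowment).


Term component = 917.2206
Pure endowment = 5_p_x * v^5 * benefit = 0.975249 * 0.747258 * 43961 = 32037.1327
NSP = 32954.3533


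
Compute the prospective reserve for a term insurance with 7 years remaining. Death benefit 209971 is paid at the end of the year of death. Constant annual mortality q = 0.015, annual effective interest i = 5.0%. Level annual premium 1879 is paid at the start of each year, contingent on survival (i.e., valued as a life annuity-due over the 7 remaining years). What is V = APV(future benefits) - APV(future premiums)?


v = 1/(1+i) = 0.952381
APV(future benefits) per unit = sum_{k=0}^{6} k_p_x * q * v^(k+1) = 0.08323
APV(future benefits) = 209971 * 0.08323 = 17475.9643
Life annuity-due factor ä_{x:7} = sum_{k=0}^{6} k_p_x * v^k = 5.826126
APV(future premiums) = 1879 * 5.826126 = 10947.2907
V = 17475.9643 - 10947.2907
= 6528.6735


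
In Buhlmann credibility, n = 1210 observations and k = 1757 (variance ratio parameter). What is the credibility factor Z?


Z = n / (n + k)
= 1210 / (1210 + 1757)
= 1210 / 2967
= 0.4078


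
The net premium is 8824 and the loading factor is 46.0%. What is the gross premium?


Gross = net * (1 + loading)
= 8824 * (1 + 0.46)
= 8824 * 1.46
= 12883.04


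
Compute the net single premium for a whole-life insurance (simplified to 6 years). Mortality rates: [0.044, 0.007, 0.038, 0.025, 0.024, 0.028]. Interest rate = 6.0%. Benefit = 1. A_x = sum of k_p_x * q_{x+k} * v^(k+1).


v = 0.943396
Year 0: k_p_x=1.0, q=0.044, term=0.041509
Year 1: k_p_x=0.956, q=0.007, term=0.005956
Year 2: k_p_x=0.949308, q=0.038, term=0.030288
Year 3: k_p_x=0.913234, q=0.025, term=0.018084
Year 4: k_p_x=0.890403, q=0.024, term=0.015969
Year 5: k_p_x=0.869034, q=0.028, term=0.017154
A_x = 0.129


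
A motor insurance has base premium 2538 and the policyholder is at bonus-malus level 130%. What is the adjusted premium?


adjusted = base * BM_level / 100
= 2538 * 130 / 100
= 2538 * 1.3
= 3299.4


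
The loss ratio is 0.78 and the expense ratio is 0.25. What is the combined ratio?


Combined ratio = loss ratio + expense ratio
= 0.78 + 0.25
= 1.03


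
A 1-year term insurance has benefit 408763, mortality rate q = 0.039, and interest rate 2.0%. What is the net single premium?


NSP = benefit * q * v
v = 1/(1+i) = 0.980392
NSP = 408763 * 0.039 * 0.980392
= 15629.1735


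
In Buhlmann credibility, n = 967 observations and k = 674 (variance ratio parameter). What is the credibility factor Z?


Z = n / (n + k)
= 967 / (967 + 674)
= 967 / 1641
= 0.5893


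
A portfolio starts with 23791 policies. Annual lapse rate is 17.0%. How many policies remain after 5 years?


remaining = initial * (1 - lapse)^years
= 23791 * (1 - 0.17)^5
= 23791 * 0.393904
= 9371.3716


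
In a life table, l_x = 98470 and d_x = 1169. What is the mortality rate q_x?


q_x = d_x / l_x
= 1169 / 98470
= 0.0119


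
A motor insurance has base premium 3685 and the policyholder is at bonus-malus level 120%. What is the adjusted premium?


adjusted = base * BM_level / 100
= 3685 * 120 / 100
= 3685 * 1.2
= 4422.0


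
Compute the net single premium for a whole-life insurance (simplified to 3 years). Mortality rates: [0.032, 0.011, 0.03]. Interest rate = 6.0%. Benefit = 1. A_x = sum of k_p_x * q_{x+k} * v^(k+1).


v = 0.943396
Year 0: k_p_x=1.0, q=0.032, term=0.030189
Year 1: k_p_x=0.968, q=0.011, term=0.009477
Year 2: k_p_x=0.957352, q=0.03, term=0.024114
A_x = 0.0638


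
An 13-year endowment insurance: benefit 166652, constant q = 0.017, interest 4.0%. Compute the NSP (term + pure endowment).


Term component = 25817.0362
Pure endowment = 13_p_x * v^13 * benefit = 0.800195 * 0.600574 * 166652 = 80088.9963
NSP = 105906.0325


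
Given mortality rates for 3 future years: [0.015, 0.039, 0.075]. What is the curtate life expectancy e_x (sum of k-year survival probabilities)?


e_x = sum_{k=1}^{n} k_p_x
k_p_x values:
  1_p_x = 0.985
  2_p_x = 0.946585
  3_p_x = 0.875591
e_x = 2.8072


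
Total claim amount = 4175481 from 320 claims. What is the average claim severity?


severity = total / number
= 4175481 / 320
= 13048.3781


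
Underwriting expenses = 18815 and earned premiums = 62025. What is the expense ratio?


Expense ratio = expenses / premiums
= 18815 / 62025
= 0.3033


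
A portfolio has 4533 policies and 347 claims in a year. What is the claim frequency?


frequency = claims / policies
= 347 / 4533
= 0.0765


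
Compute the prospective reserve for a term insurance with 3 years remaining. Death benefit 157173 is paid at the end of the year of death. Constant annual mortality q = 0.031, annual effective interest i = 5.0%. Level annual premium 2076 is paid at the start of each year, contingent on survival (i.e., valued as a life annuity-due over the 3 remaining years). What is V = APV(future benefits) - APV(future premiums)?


v = 1/(1+i) = 0.952381
APV(future benefits) per unit = sum_{k=0}^{2} k_p_x * q * v^(k+1) = 0.081914
APV(future benefits) = 157173 * 0.081914 = 12874.7434
Life annuity-due factor ä_{x:3} = sum_{k=0}^{2} k_p_x * v^k = 2.774522
APV(future premiums) = 2076 * 2.774522 = 5759.9086
V = 12874.7434 - 5759.9086
= 7114.8348


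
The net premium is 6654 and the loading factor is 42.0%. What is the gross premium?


Gross = net * (1 + loading)
= 6654 * (1 + 0.42)
= 6654 * 1.42
= 9448.68


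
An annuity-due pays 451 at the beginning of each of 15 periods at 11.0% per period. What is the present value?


PV_due = PMT * (1-(1+i)^(-n))/i * (1+i)
PV_immediate = 3243.0822
PV_due = 3243.0822 * 1.11
= 3599.8212


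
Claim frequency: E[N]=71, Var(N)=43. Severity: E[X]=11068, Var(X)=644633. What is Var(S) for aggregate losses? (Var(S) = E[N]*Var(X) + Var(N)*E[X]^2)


Var(S) = E[N]*Var(X) + Var(N)*E[X]^2
= 71*644633 + 43*11068^2
= 45768943 + 5267526832
= 5.3133e+09


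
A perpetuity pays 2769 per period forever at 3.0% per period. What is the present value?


PV = PMT / i
= 2769 / 0.03
= 92300.0


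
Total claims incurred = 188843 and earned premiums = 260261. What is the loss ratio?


Loss ratio = claims / premiums
= 188843 / 260261
= 0.7256


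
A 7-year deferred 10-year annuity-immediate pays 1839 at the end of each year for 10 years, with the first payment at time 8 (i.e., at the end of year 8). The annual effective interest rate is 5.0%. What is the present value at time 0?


PV at time 7 of the 10-year annuity-immediate:
a_n = 1839 * (1-(1+0.05)^(-10))/0.05 = 14200.2705
Discount back 7 years to time 0:
PV = 14200.2705 * (1+0.05)^(-7)
= 14200.2705 * 0.710681
= 10091.8672


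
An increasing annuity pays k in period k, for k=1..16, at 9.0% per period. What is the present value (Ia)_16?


(Ia)_n = sum_{k=1}^{n} k * v^k, v = 1/(1+i)
v = 0.917431
Sum computed term by term:
(Ia)_16 = 55.8975


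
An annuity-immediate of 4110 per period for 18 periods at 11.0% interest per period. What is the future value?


FV = PMT * ((1+i)^n - 1) / i
= 4110 * ((1.11)^18 - 1) / 0.11
= 4110 * (6.543553 - 1) / 0.11
= 207127.295


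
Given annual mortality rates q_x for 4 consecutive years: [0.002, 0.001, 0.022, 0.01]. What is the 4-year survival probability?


p_k = 1 - q_k for each year
Survival = product of (1 - q_k)
= 0.998 * 0.999 * 0.978 * 0.99
= 0.9653


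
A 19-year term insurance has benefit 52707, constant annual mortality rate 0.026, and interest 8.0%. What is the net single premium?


NSP = benefit * sum_{k=0}^{n-1} k_p_x * q * v^(k+1)
With constant q=0.026, v=0.925926
Sum = 0.210829
NSP = 52707 * 0.210829
= 11112.1791


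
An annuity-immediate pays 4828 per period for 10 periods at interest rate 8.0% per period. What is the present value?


PV = PMT * (1 - (1+i)^(-n)) / i
= 4828 * (1 - (1+0.08)^(-10)) / 0.08
= 4828 * (1 - 0.463193) / 0.08
= 4828 * 6.710081
= 32396.273


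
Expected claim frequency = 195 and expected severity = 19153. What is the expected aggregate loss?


E[S] = E[N] * E[X]
= 195 * 19153
= 3.7348e+06


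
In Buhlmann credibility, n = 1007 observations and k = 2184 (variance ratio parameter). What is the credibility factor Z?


Z = n / (n + k)
= 1007 / (1007 + 2184)
= 1007 / 3191
= 0.3156


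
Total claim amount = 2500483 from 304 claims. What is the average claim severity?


severity = total / number
= 2500483 / 304
= 8225.273


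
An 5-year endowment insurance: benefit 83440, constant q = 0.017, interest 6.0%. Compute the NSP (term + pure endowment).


Term component = 5786.9489
Pure endowment = 5_p_x * v^5 * benefit = 0.917841 * 0.747258 * 83440 = 57228.5257
NSP = 63015.4746


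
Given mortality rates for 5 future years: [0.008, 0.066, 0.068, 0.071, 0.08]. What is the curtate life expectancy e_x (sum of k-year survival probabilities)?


e_x = sum_{k=1}^{n} k_p_x
k_p_x values:
  1_p_x = 0.992
  2_p_x = 0.926528
  3_p_x = 0.863524
  4_p_x = 0.802214
  5_p_x = 0.738037
e_x = 4.3223


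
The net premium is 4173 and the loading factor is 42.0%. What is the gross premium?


Gross = net * (1 + loading)
= 4173 * (1 + 0.42)
= 4173 * 1.42
= 5925.66


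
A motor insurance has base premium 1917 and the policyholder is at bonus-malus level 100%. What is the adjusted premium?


adjusted = base * BM_level / 100
= 1917 * 100 / 100
= 1917 * 1.0
= 1917.0


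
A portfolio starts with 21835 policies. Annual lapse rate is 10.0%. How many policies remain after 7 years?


remaining = initial * (1 - lapse)^years
= 21835 * (1 - 0.1)^7
= 21835 * 0.478297
= 10443.6128


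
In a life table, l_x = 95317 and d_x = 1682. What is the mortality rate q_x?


q_x = d_x / l_x
= 1682 / 95317
= 0.0176


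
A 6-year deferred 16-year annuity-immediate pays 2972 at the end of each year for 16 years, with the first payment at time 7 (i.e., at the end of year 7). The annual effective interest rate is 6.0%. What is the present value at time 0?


PV at time 6 of the 16-year annuity-immediate:
a_n = 2972 * (1-(1+0.06)^(-16))/0.06 = 30034.7207
Discount back 6 years to time 0:
PV = 30034.7207 * (1+0.06)^(-6)
= 30034.7207 * 0.704961
= 21173.293


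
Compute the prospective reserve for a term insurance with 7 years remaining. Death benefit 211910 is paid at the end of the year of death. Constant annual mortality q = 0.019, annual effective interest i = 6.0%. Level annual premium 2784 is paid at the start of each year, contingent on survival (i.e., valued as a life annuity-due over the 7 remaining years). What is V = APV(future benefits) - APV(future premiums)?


v = 1/(1+i) = 0.943396
APV(future benefits) per unit = sum_{k=0}^{6} k_p_x * q * v^(k+1) = 0.100654
APV(future benefits) = 211910 * 0.100654 = 21329.671
Life annuity-due factor ä_{x:7} = sum_{k=0}^{6} k_p_x * v^k = 5.615455
APV(future premiums) = 2784 * 5.615455 = 15633.4273
V = 21329.671 - 15633.4273
= 5696.2436
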